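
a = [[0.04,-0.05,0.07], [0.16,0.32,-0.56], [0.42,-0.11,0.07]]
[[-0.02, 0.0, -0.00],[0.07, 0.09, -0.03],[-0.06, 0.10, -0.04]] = a @ [[-0.11, 0.23, -0.12], [0.09, -0.18, -0.11], [-0.11, -0.20, -0.05]]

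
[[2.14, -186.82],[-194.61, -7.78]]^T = [[2.14, -194.61], [-186.82, -7.78]]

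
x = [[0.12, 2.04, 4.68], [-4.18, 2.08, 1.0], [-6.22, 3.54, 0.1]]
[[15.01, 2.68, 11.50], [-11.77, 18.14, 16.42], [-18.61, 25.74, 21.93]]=x @ [[4.75, -4.29, -2.94],  [3.04, -0.29, 0.97],  [1.76, 0.81, 2.11]]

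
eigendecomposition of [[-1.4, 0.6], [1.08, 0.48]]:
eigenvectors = [[-0.9,-0.27], [0.44,-0.96]]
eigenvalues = [-1.7, 0.78]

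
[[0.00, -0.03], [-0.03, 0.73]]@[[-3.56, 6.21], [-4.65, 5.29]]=[[0.14, -0.16],[-3.29, 3.68]]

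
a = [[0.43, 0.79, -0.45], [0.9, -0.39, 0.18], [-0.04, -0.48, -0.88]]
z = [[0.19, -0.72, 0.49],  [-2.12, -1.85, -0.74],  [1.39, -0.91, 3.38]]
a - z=[[0.24,1.51,-0.94], [3.02,1.46,0.92], [-1.43,0.43,-4.26]]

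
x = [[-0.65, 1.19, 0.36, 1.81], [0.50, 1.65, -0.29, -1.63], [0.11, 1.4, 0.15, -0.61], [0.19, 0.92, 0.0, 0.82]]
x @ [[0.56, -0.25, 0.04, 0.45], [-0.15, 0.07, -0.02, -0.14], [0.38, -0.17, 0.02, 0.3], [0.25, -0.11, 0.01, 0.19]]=[[0.05, -0.01, -0.02, -0.01], [-0.49, 0.22, -0.04, -0.40], [-0.24, 0.11, -0.03, -0.22], [0.17, -0.07, -0.0, 0.11]]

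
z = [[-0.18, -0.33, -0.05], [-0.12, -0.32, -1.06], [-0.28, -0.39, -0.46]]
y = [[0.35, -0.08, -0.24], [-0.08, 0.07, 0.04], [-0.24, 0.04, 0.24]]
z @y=[[-0.02, -0.01, 0.02], [0.24, -0.06, -0.24], [0.04, -0.02, -0.06]]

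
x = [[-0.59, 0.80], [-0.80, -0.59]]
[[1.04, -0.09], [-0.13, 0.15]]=x@ [[-0.52,  -0.07], [0.92,  -0.16]]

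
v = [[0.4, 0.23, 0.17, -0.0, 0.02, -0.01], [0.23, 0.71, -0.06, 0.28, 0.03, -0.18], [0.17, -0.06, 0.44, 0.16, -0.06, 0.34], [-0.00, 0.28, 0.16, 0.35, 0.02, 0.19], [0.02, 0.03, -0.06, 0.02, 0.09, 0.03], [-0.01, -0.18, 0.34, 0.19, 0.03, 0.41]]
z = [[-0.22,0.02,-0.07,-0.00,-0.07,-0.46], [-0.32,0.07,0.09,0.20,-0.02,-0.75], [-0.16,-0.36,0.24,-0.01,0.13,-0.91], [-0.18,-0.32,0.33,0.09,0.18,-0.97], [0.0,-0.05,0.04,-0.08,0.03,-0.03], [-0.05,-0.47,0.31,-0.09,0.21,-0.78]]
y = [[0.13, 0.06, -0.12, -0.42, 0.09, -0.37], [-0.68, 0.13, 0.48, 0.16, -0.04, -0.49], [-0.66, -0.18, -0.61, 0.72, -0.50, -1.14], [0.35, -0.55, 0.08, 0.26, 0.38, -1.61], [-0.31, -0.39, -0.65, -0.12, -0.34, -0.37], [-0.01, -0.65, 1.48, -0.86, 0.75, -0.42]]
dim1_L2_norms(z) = [0.52, 0.85, 1.03, 1.11, 0.11, 0.99]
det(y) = 0.05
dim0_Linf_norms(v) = [0.4, 0.71, 0.44, 0.35, 0.09, 0.41]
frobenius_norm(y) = 3.54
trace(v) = 2.40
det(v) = -0.00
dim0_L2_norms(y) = [1.06, 0.96, 1.8, 1.24, 1.04, 2.14]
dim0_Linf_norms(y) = [0.68, 0.65, 1.48, 0.86, 0.75, 1.61]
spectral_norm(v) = 0.96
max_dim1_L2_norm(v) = 0.82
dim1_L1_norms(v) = [0.83, 1.49, 1.23, 1.0, 0.25, 1.16]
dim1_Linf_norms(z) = [0.46, 0.75, 0.91, 0.97, 0.08, 0.78]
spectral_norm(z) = 1.97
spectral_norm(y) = 2.31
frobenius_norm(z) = 2.06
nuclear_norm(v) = 2.42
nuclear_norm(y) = 6.91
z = v @ y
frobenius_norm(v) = 1.38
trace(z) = -0.57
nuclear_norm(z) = 2.81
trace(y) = -0.85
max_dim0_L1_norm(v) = 1.49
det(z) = -0.00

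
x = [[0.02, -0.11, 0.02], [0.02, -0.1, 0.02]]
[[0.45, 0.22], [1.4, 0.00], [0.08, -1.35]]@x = [[0.01, -0.07, 0.01], [0.03, -0.15, 0.03], [-0.03, 0.13, -0.03]]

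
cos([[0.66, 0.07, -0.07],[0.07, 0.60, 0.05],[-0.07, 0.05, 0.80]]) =[[0.79, -0.04, 0.05], [-0.04, 0.82, -0.03], [0.05, -0.03, 0.69]]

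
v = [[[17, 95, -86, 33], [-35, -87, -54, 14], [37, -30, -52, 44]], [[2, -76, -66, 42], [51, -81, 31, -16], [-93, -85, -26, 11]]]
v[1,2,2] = -26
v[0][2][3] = 44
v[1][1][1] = -81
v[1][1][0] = 51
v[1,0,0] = 2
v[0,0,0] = 17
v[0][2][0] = 37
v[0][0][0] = 17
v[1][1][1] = -81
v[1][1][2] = 31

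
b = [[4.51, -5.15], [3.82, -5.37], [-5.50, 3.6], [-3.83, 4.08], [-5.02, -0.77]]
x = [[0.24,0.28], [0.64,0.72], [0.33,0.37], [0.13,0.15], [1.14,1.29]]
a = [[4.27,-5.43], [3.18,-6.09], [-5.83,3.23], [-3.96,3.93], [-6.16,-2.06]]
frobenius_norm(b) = 13.81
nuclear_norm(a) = 19.52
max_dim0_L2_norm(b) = 10.25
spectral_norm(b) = 13.09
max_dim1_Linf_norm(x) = 1.29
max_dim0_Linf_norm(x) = 1.29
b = a + x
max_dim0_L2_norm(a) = 10.77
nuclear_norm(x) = 2.08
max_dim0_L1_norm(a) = 23.4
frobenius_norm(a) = 14.58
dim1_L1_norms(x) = [0.52, 1.36, 0.7, 0.28, 2.43]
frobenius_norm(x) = 2.08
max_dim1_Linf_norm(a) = 6.16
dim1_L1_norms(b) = [9.66, 9.19, 9.1, 7.91, 5.79]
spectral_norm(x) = 2.08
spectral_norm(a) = 13.09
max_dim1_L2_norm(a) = 6.91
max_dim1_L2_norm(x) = 1.72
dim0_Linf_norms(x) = [1.14, 1.29]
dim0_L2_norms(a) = [10.77, 9.83]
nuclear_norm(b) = 17.49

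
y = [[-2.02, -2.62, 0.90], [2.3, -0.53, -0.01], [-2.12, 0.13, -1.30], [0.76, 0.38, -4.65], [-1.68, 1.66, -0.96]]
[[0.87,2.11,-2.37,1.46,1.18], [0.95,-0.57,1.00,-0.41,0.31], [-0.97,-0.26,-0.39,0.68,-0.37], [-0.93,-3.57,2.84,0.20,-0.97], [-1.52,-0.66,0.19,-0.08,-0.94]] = y @ [[0.3, -0.32, 0.51, -0.27, 0.04], [-0.49, -0.32, 0.34, -0.39, -0.42], [0.21, 0.69, -0.5, -0.12, 0.18]]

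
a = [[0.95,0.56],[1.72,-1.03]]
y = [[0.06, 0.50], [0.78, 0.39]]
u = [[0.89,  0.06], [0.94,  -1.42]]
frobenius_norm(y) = 1.01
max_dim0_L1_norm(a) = 2.67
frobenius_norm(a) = 2.29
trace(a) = -0.08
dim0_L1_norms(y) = [0.84, 0.89]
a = u + y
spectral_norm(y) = 0.93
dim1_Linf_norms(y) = [0.5, 0.78]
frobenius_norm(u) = 1.92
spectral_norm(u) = 1.77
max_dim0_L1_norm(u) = 1.83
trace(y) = 0.45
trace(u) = -0.53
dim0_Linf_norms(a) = [1.72, 1.03]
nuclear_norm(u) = 2.52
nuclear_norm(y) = 1.32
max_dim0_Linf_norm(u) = 1.42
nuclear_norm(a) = 3.02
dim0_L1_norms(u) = [1.83, 1.48]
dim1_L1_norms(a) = [1.51, 2.75]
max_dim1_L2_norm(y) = 0.87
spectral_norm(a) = 2.09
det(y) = -0.37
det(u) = -1.32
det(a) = -1.94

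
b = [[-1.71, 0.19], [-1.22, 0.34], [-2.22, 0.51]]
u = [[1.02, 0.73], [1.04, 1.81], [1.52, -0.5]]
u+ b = [[-0.69, 0.92], [-0.18, 2.15], [-0.7, 0.01]]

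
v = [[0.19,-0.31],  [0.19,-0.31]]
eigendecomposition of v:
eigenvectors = [[0.85, 0.71], [0.52, 0.71]]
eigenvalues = [0.0, -0.12]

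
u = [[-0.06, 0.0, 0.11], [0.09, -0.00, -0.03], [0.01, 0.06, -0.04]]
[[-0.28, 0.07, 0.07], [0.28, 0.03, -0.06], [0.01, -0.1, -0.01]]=u @ [[2.75, 0.61, -0.60], [-1.02, -1.18, 0.17], [-1.01, 0.93, 0.28]]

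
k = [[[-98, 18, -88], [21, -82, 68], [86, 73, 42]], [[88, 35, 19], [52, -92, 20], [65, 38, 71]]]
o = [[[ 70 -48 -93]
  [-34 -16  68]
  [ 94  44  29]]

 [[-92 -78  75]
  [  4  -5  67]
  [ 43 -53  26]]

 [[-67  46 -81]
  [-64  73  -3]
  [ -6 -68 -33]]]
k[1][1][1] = -92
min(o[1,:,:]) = -92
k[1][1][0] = 52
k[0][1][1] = -82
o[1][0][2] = 75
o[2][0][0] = -67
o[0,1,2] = 68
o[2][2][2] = -33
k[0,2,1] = 73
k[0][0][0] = -98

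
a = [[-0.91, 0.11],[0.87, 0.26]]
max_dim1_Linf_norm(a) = 0.91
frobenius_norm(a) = 1.29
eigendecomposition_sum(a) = [[-0.93, 0.08], [0.65, -0.06]] + [[0.02, 0.03],[0.22, 0.32]]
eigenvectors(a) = [[-0.82, -0.09],[0.57, -1.0]]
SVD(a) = [[-0.71, 0.70], [0.7, 0.71]] @ diag([1.2631272205747865, 0.2630772218247239]) @ [[1.00,0.08], [-0.08,1.00]]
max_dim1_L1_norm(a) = 1.13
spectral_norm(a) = 1.26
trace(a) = -0.65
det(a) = -0.33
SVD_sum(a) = [[-0.89, -0.07],[0.89, 0.07]] + [[-0.02,0.18],  [-0.02,0.19]]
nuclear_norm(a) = 1.53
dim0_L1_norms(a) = [1.78, 0.37]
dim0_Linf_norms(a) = [0.91, 0.26]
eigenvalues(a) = [-0.99, 0.34]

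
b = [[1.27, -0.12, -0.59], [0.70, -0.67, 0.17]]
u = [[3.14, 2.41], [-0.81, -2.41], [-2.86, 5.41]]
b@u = [[5.77, 0.16], [2.25, 4.22]]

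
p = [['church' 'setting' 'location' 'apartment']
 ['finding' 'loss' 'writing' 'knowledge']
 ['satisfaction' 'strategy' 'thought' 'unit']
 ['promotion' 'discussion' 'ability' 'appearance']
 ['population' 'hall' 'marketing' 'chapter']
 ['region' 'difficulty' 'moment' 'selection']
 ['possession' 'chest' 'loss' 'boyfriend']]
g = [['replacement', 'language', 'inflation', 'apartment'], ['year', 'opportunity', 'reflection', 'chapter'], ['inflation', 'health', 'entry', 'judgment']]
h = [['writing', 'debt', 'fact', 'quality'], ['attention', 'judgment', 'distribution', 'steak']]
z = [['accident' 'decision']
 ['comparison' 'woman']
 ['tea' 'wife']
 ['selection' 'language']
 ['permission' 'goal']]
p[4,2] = 'marketing'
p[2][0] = 'satisfaction'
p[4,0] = 'population'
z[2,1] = 'wife'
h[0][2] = 'fact'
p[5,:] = ['region', 'difficulty', 'moment', 'selection']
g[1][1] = 'opportunity'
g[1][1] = 'opportunity'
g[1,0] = 'year'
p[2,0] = 'satisfaction'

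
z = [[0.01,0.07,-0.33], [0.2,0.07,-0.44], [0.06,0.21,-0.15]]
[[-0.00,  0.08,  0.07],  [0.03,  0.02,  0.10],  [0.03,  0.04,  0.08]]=z @ [[0.21, -0.46, 0.09], [0.09, 0.18, 0.24], [0.04, -0.22, -0.15]]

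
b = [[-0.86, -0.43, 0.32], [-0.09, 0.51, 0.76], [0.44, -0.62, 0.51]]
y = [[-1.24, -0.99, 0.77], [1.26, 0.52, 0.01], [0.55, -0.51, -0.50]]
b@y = [[0.7, 0.46, -0.83], [1.17, -0.03, -0.44], [-1.05, -1.02, 0.08]]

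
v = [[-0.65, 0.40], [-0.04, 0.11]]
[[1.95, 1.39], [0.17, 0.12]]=v @ [[-2.62, -1.87], [0.61, 0.44]]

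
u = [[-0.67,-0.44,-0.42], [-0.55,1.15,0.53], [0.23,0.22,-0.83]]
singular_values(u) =[1.45, 0.84, 0.84]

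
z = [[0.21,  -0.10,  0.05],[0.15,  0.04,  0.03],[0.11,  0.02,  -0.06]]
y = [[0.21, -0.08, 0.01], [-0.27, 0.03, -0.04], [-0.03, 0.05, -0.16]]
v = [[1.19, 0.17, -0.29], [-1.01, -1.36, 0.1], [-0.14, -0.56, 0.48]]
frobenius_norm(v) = 2.23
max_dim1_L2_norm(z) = 0.24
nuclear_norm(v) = 3.29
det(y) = 0.00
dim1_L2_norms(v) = [1.24, 1.7, 0.75]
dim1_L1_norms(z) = [0.36, 0.22, 0.19]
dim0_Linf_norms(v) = [1.19, 1.36, 0.48]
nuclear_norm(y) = 0.56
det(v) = -0.74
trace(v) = 0.31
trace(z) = 0.19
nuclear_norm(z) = 0.46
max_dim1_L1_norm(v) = 2.47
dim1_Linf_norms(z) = [0.21, 0.15, 0.11]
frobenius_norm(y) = 0.39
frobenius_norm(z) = 0.31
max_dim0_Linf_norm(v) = 1.36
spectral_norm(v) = 2.03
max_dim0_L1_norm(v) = 2.34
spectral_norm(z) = 0.29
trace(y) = 0.08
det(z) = -0.00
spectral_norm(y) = 0.36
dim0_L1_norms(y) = [0.51, 0.16, 0.21]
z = v @ y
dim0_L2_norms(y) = [0.34, 0.1, 0.17]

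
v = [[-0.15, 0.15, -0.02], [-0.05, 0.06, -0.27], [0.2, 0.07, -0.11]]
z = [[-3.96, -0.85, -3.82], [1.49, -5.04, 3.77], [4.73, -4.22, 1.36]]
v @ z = [[0.72, -0.54, 1.11], [-0.99, 0.88, 0.05], [-1.21, -0.06, -0.65]]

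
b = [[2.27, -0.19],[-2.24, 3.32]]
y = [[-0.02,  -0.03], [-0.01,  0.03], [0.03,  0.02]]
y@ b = [[0.02, -0.10],[-0.09, 0.10],[0.02, 0.06]]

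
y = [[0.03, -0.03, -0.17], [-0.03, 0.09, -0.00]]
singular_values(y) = [0.18, 0.09]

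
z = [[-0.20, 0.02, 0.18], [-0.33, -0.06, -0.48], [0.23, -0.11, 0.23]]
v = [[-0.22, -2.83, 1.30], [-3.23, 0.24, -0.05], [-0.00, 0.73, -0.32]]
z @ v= [[-0.02, 0.70, -0.32], [0.27, 0.57, -0.27], [0.3, -0.51, 0.23]]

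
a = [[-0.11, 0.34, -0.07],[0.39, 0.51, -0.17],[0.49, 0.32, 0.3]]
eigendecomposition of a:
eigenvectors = [[(0.78+0j), -0.13-0.16j, -0.13+0.16j], [(-0.47+0j), (-0.3-0.37j), -0.30+0.37j], [(-0.4+0j), (-0.85+0j), -0.85-0.00j]]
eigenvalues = [(-0.28+0j), (0.49+0.23j), (0.49-0.23j)]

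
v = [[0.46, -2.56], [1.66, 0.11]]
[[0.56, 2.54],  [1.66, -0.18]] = v @[[1.0, -0.04], [-0.04, -1.0]]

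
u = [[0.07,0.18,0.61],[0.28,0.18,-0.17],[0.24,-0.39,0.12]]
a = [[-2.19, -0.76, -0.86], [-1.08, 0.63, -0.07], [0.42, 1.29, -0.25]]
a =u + [[-2.26, -0.94, -1.47], [-1.36, 0.45, 0.10], [0.18, 1.68, -0.37]]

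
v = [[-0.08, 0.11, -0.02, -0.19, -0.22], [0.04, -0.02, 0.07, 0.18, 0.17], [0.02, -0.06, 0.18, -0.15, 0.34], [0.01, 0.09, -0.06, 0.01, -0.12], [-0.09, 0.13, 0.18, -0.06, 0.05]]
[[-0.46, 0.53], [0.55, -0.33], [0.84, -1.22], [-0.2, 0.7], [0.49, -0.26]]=v@[[3.54, 2.63], [0.58, 3.74], [4.07, -2.23], [0.39, 0.45], [0.38, -1.69]]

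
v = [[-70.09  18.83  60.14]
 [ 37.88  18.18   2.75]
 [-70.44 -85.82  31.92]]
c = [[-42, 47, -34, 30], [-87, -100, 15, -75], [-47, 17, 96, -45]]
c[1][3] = -75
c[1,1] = -100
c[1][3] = -75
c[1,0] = -87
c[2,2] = 96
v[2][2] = 31.92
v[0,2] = 60.14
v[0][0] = -70.09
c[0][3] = 30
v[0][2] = 60.14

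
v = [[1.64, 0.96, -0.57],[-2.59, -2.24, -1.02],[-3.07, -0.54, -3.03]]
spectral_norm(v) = 5.49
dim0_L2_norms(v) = [4.34, 2.5, 3.25]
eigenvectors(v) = [[0.78, 0.03, 0.24], [-0.41, -0.64, -0.96], [-0.48, -0.77, -0.17]]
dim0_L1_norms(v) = [7.3, 3.74, 4.62]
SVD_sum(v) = [[1.06, 0.49, 0.68], [-2.63, -1.23, -1.69], [-3.23, -1.51, -2.07]] + [[0.26, 0.84, -1.02],[-0.22, -0.71, 0.85],[0.26, 0.85, -1.03]] + [[0.32,-0.38,-0.23],[0.26,-0.30,-0.18],[-0.11,0.12,0.07]]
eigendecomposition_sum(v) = [[1.54, 0.44, -0.29],[-0.81, -0.23, 0.15],[-0.95, -0.27, 0.18]] + [[0.09, -0.01, 0.16], [-1.74, 0.09, -2.91], [-2.12, 0.11, -3.53]] + [[0.01, 0.53, -0.43], [-0.04, -2.10, 1.73], [-0.01, -0.38, 0.32]]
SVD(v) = [[-0.25, -0.61, -0.76],[0.61, 0.51, -0.61],[0.75, -0.61, 0.25]] @ diag([5.48936273835145, 2.2235139293223103, 0.7228295323991214]) @ [[-0.78, -0.37, -0.50], [-0.19, -0.62, 0.76], [-0.59, 0.69, 0.42]]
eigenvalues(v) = [1.49, -3.34, -1.78]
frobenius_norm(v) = 5.97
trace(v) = -3.63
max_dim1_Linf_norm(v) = 3.07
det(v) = 8.82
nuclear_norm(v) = 8.44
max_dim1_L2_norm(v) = 4.35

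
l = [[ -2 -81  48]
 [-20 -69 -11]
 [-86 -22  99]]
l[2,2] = 99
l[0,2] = 48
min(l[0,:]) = -81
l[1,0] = -20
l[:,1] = [-81, -69, -22]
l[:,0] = [-2, -20, -86]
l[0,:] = [-2, -81, 48]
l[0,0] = -2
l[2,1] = -22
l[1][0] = -20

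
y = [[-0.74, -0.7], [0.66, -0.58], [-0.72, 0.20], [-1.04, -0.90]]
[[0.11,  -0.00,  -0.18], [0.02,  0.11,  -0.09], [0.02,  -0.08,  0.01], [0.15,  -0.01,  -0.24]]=y@[[-0.06, 0.09, 0.05], [-0.10, -0.09, 0.21]]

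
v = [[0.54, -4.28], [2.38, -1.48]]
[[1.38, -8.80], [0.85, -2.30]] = v@[[0.17, 0.34], [-0.30, 2.1]]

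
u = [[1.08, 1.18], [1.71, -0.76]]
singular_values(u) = [2.02, 1.4]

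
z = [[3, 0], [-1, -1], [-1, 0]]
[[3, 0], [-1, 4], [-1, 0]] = z @ [[1, 0], [0, -4]]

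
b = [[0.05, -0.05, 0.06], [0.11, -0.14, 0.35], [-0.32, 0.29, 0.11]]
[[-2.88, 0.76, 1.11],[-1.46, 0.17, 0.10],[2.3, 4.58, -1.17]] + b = [[-2.83, 0.71, 1.17], [-1.35, 0.03, 0.45], [1.98, 4.87, -1.06]]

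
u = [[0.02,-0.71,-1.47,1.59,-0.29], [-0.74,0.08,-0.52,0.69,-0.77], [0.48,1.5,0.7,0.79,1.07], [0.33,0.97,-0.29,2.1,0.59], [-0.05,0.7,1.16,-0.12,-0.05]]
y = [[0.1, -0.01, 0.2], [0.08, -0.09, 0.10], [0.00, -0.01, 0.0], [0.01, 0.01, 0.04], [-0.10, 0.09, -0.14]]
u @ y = [[-0.01, 0.07, 0.04],[0.02, -0.06, -0.0],[0.07, -0.04, 0.13],[0.07, -0.01, 0.16],[0.05, -0.08, 0.06]]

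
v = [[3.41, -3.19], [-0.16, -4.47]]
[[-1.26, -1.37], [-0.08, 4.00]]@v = [[-4.08, 10.14], [-0.91, -17.62]]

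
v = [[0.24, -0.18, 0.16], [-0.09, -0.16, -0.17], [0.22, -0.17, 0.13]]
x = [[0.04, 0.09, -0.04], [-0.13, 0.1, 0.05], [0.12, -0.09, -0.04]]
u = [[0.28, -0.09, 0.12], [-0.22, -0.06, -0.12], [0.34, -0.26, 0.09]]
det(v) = 0.00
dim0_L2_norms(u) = [0.49, 0.28, 0.19]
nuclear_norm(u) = 0.77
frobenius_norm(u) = 0.60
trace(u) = 0.31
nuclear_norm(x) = 0.34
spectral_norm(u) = 0.57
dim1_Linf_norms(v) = [0.24, 0.17, 0.22]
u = v + x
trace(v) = 0.21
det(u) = 0.00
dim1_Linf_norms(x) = [0.09, 0.13, 0.12]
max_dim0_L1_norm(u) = 0.84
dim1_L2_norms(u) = [0.32, 0.26, 0.44]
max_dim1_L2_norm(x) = 0.17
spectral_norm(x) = 0.23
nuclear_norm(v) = 0.71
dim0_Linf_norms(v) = [0.24, 0.18, 0.17]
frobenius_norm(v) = 0.52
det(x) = 0.00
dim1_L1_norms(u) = [0.49, 0.4, 0.69]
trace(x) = 0.10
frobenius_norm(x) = 0.25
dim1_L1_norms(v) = [0.58, 0.42, 0.52]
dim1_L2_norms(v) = [0.34, 0.25, 0.31]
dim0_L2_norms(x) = [0.18, 0.16, 0.08]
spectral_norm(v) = 0.46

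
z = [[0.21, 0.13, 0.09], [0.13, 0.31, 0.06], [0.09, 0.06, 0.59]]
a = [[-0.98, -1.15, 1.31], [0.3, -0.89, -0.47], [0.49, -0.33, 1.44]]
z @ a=[[-0.12, -0.39, 0.34],[-0.01, -0.45, 0.11],[0.22, -0.35, 0.94]]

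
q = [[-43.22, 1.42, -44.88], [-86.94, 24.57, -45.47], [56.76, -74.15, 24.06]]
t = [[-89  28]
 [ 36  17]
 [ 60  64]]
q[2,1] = -74.15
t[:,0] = [-89, 36, 60]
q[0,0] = -43.22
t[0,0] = -89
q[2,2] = 24.06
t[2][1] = 64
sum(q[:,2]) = -66.28999999999999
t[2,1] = 64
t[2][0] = 60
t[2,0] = 60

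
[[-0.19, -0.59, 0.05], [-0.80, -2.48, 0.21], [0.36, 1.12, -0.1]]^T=[[-0.19,-0.8,0.36], [-0.59,-2.48,1.12], [0.05,0.21,-0.10]]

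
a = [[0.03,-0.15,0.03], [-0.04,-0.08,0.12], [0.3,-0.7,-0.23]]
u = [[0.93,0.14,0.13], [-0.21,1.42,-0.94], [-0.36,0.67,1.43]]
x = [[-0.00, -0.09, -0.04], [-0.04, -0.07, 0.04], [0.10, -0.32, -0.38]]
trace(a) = -0.28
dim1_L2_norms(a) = [0.16, 0.15, 0.8]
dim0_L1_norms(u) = [1.5, 2.23, 2.5]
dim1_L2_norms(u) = [0.95, 1.72, 1.62]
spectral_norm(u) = 1.77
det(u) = 2.61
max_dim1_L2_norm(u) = 1.72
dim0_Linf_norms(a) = [0.3, 0.7, 0.23]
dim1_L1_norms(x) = [0.13, 0.15, 0.8]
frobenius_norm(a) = 0.82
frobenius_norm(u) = 2.54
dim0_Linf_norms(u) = [0.93, 1.42, 1.43]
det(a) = 0.00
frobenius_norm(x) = 0.52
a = x @ u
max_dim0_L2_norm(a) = 0.72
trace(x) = -0.45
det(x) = 0.00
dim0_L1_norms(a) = [0.37, 0.93, 0.38]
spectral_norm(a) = 0.81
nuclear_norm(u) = 4.28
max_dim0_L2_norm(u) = 1.72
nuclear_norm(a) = 0.98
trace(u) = 3.78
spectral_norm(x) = 0.51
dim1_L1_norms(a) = [0.21, 0.24, 1.23]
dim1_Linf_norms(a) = [0.15, 0.12, 0.7]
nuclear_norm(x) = 0.62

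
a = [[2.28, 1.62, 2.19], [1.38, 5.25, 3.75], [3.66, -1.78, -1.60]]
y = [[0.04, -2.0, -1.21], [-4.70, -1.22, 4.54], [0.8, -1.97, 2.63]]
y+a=[[2.32, -0.38, 0.98], [-3.32, 4.03, 8.29], [4.46, -3.75, 1.03]]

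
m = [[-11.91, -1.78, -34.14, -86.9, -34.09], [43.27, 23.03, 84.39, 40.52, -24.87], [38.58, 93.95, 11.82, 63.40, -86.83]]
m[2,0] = 38.58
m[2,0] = 38.58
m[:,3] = [-86.9, 40.52, 63.4]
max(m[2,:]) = 93.95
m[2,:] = [38.58, 93.95, 11.82, 63.4, -86.83]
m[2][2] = 11.82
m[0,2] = -34.14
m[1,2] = 84.39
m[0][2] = -34.14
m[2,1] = 93.95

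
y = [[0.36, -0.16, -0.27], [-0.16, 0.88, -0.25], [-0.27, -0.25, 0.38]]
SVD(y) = [[0.09, 0.75, 0.66], [-0.93, -0.17, 0.32], [0.34, -0.64, 0.68]] @ diag([0.9875788165661459, 0.628548393177039, 0.0038727902568151387]) @ [[0.09,-0.93,0.34], [0.75,-0.17,-0.64], [0.66,0.32,0.68]]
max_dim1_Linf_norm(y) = 0.88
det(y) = 0.00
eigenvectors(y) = [[-0.66, -0.75, 0.09], [-0.32, 0.17, -0.93], [-0.68, 0.64, 0.34]]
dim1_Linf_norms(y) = [0.36, 0.88, 0.38]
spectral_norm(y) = 0.99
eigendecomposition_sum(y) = [[0.00, 0.0, 0.00], [0.00, 0.0, 0.0], [0.00, 0.0, 0.0]] + [[0.35, -0.08, -0.30], [-0.08, 0.02, 0.07], [-0.3, 0.07, 0.26]] + [[0.01, -0.08, 0.03], [-0.08, 0.86, -0.32], [0.03, -0.32, 0.12]]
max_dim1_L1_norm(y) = 1.29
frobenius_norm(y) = 1.17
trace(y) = 1.62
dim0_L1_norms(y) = [0.79, 1.29, 0.9]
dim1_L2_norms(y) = [0.48, 0.93, 0.53]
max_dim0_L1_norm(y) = 1.29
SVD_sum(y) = [[0.01, -0.08, 0.03], [-0.08, 0.86, -0.32], [0.03, -0.32, 0.12]] + [[0.35, -0.08, -0.30], [-0.08, 0.02, 0.07], [-0.30, 0.07, 0.26]] + [[0.0,  0.0,  0.00], [0.0,  0.0,  0.00], [0.0,  0.0,  0.0]]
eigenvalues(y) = [0.0, 0.63, 0.99]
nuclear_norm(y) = 1.62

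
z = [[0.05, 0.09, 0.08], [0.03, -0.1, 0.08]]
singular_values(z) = [0.14, 0.13]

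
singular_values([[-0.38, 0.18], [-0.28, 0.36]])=[0.6, 0.14]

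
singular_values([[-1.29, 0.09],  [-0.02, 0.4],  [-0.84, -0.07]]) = [1.54, 0.41]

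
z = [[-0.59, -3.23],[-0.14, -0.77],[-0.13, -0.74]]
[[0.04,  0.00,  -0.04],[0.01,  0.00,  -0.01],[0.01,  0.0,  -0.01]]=z @ [[-0.02, 0.00, 0.01], [-0.01, 0.00, 0.01]]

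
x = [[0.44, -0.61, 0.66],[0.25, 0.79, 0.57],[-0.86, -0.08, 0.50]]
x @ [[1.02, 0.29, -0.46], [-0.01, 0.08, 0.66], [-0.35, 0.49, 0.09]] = [[0.22, 0.4, -0.55], [0.05, 0.42, 0.46], [-1.05, -0.01, 0.39]]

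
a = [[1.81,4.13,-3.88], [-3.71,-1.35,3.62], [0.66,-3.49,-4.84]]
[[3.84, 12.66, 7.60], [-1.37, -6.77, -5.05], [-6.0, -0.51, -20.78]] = a@[[0.37, -0.13, 2.71], [1.18, 1.91, 3.00], [0.44, -1.29, 2.5]]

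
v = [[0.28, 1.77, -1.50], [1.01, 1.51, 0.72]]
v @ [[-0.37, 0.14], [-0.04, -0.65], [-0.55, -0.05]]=[[0.65, -1.04], [-0.83, -0.88]]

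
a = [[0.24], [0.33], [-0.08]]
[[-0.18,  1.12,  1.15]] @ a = [[0.23]]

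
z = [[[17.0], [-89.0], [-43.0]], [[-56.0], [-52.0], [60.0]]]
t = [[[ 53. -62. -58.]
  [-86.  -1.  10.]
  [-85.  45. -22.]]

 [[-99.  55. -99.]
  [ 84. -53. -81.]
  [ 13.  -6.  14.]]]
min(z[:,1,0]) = -89.0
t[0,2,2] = -22.0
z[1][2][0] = 60.0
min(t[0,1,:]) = -86.0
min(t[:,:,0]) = -99.0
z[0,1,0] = -89.0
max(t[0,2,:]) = 45.0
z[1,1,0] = -52.0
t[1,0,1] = 55.0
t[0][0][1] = -62.0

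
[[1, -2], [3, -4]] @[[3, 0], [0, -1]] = [[3, 2], [9, 4]]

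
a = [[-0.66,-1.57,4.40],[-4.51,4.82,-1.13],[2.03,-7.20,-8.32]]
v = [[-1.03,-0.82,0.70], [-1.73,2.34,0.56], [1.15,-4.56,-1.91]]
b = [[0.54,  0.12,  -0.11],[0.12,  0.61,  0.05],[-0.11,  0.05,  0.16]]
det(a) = 194.17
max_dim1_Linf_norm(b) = 0.61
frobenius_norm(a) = 13.87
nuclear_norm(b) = 1.31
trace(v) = -0.60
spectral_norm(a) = 11.91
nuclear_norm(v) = 8.24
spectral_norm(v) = 5.78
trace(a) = -4.16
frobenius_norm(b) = 0.86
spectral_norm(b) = 0.70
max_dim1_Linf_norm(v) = 4.56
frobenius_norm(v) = 6.06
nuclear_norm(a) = 21.02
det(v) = 7.79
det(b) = 0.04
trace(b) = 1.31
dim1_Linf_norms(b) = [0.54, 0.61, 0.16]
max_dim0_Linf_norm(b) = 0.61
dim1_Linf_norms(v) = [1.03, 2.34, 4.56]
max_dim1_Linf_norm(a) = 8.32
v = a @ b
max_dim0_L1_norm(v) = 7.72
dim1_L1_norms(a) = [6.63, 10.46, 17.55]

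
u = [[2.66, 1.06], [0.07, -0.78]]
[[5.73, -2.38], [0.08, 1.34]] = u @ [[2.12, -0.20],[0.09, -1.74]]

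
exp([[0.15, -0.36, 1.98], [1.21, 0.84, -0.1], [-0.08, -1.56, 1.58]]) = [[-0.48, -3.91, 4.16],[1.52, 0.74, 2.4],[-2.28, -4.42, 3.16]]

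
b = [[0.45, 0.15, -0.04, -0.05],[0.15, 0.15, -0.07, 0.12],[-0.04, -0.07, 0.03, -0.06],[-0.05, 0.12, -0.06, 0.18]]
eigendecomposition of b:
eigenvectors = [[0.9,0.28,-0.23,0.22], [0.4,-0.49,0.73,-0.27], [-0.14,0.26,0.55,0.78], [0.03,-0.78,-0.35,0.52]]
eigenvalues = [0.52, 0.29, -0.01, 0.0]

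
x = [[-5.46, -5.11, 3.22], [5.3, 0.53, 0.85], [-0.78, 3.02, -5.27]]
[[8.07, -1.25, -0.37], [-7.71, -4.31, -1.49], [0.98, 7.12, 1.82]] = x @[[-1.46, -0.66, -0.29], [-0.0, 0.25, 0.30], [0.03, -1.11, -0.13]]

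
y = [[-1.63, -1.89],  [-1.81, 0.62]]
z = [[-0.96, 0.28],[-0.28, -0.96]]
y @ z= [[2.09, 1.36],[1.56, -1.1]]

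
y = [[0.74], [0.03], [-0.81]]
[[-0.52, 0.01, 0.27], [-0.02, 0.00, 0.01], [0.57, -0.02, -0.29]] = y @ [[-0.70, 0.02, 0.36]]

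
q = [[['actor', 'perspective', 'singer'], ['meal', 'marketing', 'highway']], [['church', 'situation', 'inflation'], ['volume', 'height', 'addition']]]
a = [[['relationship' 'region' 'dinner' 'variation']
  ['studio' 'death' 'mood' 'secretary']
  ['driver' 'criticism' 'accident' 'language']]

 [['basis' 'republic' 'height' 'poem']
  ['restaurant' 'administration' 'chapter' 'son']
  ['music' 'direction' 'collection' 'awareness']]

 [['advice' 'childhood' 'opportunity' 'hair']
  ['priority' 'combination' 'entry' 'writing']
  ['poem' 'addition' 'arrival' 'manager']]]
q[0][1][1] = 'marketing'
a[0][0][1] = 'region'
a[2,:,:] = [['advice', 'childhood', 'opportunity', 'hair'], ['priority', 'combination', 'entry', 'writing'], ['poem', 'addition', 'arrival', 'manager']]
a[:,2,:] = [['driver', 'criticism', 'accident', 'language'], ['music', 'direction', 'collection', 'awareness'], ['poem', 'addition', 'arrival', 'manager']]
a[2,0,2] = 'opportunity'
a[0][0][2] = 'dinner'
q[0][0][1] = 'perspective'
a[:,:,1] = [['region', 'death', 'criticism'], ['republic', 'administration', 'direction'], ['childhood', 'combination', 'addition']]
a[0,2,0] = 'driver'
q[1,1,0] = 'volume'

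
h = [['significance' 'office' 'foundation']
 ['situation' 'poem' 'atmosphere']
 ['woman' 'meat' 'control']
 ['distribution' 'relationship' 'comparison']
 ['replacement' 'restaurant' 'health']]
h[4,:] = ['replacement', 'restaurant', 'health']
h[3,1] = 'relationship'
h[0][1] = 'office'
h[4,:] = ['replacement', 'restaurant', 'health']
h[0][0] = 'significance'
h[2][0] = 'woman'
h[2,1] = 'meat'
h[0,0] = 'significance'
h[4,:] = ['replacement', 'restaurant', 'health']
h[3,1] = 'relationship'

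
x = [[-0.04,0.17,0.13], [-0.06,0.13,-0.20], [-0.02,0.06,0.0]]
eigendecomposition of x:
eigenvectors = [[(-0.78+0j), -0.78-0.00j, 0.95+0.00j],[(-0.22-0.54j), -0.22+0.54j, 0.31+0.00j],[(-0.21-0.09j), -0.21+0.09j, (-0.09+0j)]]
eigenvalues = [(0.04+0.13j), (0.04-0.13j), 0j]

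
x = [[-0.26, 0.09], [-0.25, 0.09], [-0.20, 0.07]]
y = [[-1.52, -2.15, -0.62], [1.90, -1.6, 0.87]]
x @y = [[0.57, 0.41, 0.24],[0.55, 0.39, 0.23],[0.44, 0.32, 0.18]]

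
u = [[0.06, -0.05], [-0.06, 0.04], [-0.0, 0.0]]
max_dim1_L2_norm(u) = 0.08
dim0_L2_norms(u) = [0.08, 0.06]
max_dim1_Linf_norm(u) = 0.06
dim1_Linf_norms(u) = [0.06, 0.06, 0.0]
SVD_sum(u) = [[0.06, -0.05], [-0.06, 0.04], [0.0, 0.0]] + [[-0.00, -0.00], [-0.00, -0.00], [0.00, 0.00]]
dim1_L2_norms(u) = [0.08, 0.07, 0.0]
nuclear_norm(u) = 0.11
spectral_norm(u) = 0.11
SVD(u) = [[-0.73, 0.68], [0.68, 0.73], [0.00, 0.00]] @ diag([0.1061510775430992, 0.005652321331890289]) @ [[-0.8, 0.6], [-0.6, -0.8]]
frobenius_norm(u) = 0.11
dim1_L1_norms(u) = [0.11, 0.1, 0.0]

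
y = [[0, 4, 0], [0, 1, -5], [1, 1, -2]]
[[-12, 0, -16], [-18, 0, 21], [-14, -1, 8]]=y @ [[-5, -1, 2], [-3, 0, -4], [3, 0, -5]]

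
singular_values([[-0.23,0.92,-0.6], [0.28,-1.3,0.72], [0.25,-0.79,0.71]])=[2.17, 0.2, 0.0]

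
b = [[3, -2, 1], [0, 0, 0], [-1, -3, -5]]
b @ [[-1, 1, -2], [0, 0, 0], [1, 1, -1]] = [[-2, 4, -7], [0, 0, 0], [-4, -6, 7]]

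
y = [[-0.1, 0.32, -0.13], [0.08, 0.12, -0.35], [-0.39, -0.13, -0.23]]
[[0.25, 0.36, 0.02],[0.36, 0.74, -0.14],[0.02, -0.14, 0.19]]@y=[[-0.00, 0.12, -0.16], [0.08, 0.22, -0.27], [-0.09, -0.04, 0.00]]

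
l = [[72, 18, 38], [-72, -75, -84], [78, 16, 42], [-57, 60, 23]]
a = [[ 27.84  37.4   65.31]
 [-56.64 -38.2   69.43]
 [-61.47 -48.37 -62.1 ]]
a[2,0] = -61.47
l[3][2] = 23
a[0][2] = 65.31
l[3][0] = -57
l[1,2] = -84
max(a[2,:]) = -48.37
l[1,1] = -75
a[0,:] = [27.84, 37.4, 65.31]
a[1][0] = -56.64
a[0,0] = 27.84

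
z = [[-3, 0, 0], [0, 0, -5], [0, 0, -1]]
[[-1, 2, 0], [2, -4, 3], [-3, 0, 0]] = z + [[2, 2, 0], [2, -4, 8], [-3, 0, 1]]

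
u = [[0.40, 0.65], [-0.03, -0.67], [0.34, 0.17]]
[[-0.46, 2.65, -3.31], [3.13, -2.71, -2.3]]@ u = [[-1.39, -2.64],[0.55, 3.46]]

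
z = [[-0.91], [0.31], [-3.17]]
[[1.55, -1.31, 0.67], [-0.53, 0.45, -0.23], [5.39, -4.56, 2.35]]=z@[[-1.7, 1.44, -0.74]]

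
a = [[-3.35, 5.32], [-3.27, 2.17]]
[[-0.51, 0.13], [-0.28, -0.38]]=a @ [[0.04, 0.23], [-0.07, 0.17]]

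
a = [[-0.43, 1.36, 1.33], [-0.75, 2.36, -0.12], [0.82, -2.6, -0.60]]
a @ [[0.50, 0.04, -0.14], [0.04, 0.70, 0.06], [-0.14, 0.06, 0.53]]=[[-0.35, 1.01, 0.85], [-0.26, 1.61, 0.18], [0.39, -1.82, -0.59]]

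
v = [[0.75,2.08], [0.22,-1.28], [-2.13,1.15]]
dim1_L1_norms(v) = [2.83, 1.5, 3.28]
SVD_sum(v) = [[-0.65, 1.46], [0.51, -1.15], [-0.77, 1.75]] + [[1.4, 0.62], [-0.29, -0.13], [-1.36, -0.60]]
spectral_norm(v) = 2.79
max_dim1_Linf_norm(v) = 2.13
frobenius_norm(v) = 3.53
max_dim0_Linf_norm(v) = 2.13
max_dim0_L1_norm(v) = 4.51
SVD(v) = [[0.57, 0.71], [-0.45, -0.15], [0.68, -0.69]] @ diag([2.793508556368386, 2.1520710828168794]) @ [[-0.4, 0.91], [0.91, 0.40]]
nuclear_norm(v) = 4.95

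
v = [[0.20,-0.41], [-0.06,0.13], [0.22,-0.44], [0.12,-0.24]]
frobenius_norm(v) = 0.74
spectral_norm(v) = 0.74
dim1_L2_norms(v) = [0.46, 0.14, 0.49, 0.27]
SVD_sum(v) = [[0.20, -0.41], [-0.06, 0.13], [0.22, -0.44], [0.12, -0.24]] + [[-0.00, -0.0], [0.0, 0.00], [0.0, 0.0], [0.0, 0.00]]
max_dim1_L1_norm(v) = 0.66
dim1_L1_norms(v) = [0.61, 0.19, 0.66, 0.36]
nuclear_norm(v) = 0.74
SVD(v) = [[-0.62, 0.43], [0.19, -0.73], [-0.67, -0.47], [-0.36, -0.26]] @ diag([0.7365957090805526, 0.005173138710525453]) @ [[-0.44, 0.9], [-0.9, -0.44]]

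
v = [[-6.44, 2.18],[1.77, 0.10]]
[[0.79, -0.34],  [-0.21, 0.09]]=v @[[-0.12, 0.05],[0.01, -0.01]]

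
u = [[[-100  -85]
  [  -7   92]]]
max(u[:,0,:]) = -85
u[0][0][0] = -100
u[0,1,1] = 92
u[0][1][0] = -7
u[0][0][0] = -100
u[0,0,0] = -100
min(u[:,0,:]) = -100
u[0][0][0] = -100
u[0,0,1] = -85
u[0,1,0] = -7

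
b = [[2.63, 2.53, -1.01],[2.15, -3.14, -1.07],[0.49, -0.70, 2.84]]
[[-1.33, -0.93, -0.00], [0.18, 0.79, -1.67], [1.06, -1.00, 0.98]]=b @ [[-0.13, -0.23, -0.12], [-0.26, -0.28, 0.30], [0.33, -0.38, 0.44]]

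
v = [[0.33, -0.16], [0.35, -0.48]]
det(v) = -0.102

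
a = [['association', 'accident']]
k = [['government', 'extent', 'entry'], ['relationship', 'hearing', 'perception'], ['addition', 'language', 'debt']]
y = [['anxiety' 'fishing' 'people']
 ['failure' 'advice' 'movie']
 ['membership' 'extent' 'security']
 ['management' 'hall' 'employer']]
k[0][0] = 'government'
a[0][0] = 'association'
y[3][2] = 'employer'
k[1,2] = 'perception'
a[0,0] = 'association'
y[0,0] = 'anxiety'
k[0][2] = 'entry'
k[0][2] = 'entry'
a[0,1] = 'accident'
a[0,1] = 'accident'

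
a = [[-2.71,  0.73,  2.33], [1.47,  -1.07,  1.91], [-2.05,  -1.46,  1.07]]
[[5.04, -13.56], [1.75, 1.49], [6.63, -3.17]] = a @ [[-1.44,  2.2], [-1.76,  -2.69], [1.04,  -2.42]]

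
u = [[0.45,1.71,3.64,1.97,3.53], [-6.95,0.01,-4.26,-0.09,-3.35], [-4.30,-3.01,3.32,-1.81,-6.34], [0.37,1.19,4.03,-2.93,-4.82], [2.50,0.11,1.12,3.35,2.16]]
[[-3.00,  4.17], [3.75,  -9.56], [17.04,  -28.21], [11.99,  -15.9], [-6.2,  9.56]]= u @ [[-0.67, 1.66], [-0.5, 1.11], [1.12, -1.72], [-0.98, 1.14], [-1.13, 1.57]]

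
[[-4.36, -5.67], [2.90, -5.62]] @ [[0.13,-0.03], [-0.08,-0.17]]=[[-0.11, 1.09], [0.83, 0.87]]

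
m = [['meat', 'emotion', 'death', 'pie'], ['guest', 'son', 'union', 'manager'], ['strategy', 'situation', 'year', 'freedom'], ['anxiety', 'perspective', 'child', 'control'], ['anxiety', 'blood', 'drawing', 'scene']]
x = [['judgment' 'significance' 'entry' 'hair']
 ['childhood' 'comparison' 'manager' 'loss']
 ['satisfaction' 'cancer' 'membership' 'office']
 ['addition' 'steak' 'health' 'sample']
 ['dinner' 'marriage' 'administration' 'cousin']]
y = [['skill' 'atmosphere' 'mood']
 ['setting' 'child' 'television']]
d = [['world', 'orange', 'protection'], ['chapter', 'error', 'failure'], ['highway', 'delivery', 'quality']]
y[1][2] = 'television'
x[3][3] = 'sample'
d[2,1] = 'delivery'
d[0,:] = ['world', 'orange', 'protection']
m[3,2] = 'child'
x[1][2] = 'manager'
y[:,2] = ['mood', 'television']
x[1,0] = 'childhood'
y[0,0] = 'skill'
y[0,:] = ['skill', 'atmosphere', 'mood']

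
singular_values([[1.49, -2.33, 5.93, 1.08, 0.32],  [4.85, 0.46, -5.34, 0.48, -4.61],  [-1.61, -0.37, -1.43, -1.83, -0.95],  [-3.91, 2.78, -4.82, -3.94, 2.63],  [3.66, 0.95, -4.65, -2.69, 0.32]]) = [11.73, 9.14, 3.61, 2.14, 0.35]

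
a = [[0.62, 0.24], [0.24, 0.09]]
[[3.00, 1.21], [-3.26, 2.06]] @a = [[2.15, 0.83], [-1.53, -0.60]]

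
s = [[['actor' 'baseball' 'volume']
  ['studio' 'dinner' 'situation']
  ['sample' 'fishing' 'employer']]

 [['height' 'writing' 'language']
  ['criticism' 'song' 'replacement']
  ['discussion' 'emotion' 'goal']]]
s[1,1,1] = 'song'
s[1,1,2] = 'replacement'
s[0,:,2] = ['volume', 'situation', 'employer']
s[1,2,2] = 'goal'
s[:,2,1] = ['fishing', 'emotion']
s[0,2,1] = 'fishing'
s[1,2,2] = 'goal'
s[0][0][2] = 'volume'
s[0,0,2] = 'volume'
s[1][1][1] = 'song'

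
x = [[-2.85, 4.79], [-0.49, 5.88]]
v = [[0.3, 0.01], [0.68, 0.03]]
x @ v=[[2.4,0.12], [3.85,0.17]]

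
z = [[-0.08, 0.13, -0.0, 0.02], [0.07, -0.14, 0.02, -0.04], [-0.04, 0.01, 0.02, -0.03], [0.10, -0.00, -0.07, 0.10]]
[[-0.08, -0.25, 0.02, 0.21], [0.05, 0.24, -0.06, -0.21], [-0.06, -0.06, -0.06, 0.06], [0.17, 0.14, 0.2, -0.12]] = z@[[0.72, 0.29, 0.38, -1.67], [-0.23, -1.91, 0.15, 0.63], [-0.69, -0.26, -0.02, -1.33], [0.45, 0.94, 1.63, -0.51]]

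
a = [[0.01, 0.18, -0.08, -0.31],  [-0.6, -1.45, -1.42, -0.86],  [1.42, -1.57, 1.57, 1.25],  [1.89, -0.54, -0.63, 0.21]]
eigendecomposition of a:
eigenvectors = [[0.02+0.00j, (0.05-0.23j), 0.05+0.23j, (-0.02+0j)],[0.32+0.00j, -0.07-0.16j, (-0.07+0.16j), 0.91+0.00j],[-0.90+0.00j, 0.45+0.35j, (0.45-0.35j), 0.29+0.00j],[(0.3+0j), -0.77+0.00j, -0.77-0.00j, (0.3+0j)]]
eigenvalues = [(1.69+0j), (0.41+0.74j), (0.41-0.74j), (-2.17+0j)]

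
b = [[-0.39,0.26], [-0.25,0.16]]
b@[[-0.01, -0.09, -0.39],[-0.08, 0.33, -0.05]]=[[-0.02, 0.12, 0.14], [-0.01, 0.08, 0.09]]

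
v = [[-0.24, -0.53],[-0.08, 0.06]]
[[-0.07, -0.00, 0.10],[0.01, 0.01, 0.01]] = v @ [[0.00, -0.13, -0.20], [0.14, 0.06, -0.10]]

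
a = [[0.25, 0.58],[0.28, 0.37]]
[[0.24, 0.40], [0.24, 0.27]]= a @ [[0.70, 0.11], [0.11, 0.64]]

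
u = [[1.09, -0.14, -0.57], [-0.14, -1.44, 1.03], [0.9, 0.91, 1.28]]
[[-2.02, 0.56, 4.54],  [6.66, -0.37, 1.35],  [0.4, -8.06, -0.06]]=u @ [[-0.77, -1.65, 3.38],[-2.61, -2.16, -1.99],[2.71, -3.6, -1.01]]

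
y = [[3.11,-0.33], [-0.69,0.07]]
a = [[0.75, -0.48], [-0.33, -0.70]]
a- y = [[-2.36, -0.15], [0.36, -0.77]]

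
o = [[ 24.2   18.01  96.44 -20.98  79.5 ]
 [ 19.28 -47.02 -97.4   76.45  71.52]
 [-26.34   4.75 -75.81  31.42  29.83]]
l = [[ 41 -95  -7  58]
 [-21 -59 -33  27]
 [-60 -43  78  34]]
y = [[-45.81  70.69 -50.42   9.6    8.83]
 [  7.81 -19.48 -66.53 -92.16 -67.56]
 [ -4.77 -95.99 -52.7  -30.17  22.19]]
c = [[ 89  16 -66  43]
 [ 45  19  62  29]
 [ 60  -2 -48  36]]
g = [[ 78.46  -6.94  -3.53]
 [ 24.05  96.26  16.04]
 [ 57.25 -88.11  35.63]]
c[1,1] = 19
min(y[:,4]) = -67.56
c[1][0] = 45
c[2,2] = -48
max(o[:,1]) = 18.01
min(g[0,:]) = -6.94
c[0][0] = 89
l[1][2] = -33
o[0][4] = 79.5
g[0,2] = -3.53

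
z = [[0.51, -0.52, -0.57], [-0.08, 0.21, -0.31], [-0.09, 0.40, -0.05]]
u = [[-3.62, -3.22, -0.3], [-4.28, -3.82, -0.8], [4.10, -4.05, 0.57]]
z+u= [[-3.11, -3.74, -0.87], [-4.36, -3.61, -1.11], [4.01, -3.65, 0.52]]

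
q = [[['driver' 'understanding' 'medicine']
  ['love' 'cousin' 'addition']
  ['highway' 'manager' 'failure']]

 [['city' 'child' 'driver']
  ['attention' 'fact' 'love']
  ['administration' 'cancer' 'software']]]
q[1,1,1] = 'fact'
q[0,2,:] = ['highway', 'manager', 'failure']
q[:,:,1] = [['understanding', 'cousin', 'manager'], ['child', 'fact', 'cancer']]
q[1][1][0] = 'attention'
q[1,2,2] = 'software'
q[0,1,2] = 'addition'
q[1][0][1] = 'child'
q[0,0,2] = 'medicine'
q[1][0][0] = 'city'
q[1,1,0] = 'attention'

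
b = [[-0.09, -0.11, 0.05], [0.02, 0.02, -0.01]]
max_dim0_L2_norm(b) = 0.11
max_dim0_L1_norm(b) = 0.13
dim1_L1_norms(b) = [0.25, 0.05]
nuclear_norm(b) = 0.16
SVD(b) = [[-0.98, 0.19],[0.19, 0.98]] @ diag([0.153598080765374, 0.002762170377376044]) @ [[0.6, 0.73, -0.33], [0.76, -0.64, -0.03]]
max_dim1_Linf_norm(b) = 0.11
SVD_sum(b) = [[-0.09, -0.11, 0.05], [0.02, 0.02, -0.01]] + [[0.00, -0.0, -0.0], [0.0, -0.0, -0.00]]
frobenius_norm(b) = 0.15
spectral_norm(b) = 0.15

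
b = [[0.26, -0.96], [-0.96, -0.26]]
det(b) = -0.989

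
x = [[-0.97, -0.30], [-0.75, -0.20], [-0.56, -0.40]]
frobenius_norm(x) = 1.45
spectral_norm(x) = 1.44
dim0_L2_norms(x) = [1.35, 0.54]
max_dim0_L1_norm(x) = 2.28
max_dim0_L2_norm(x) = 1.35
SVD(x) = [[-0.71, -0.29], [-0.54, -0.37], [-0.46, 0.88]] @ diag([1.4373588604892793, 0.20248334789053624]) @ [[0.94, 0.35], [0.35, -0.94]]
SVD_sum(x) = [[-0.95, -0.36], [-0.72, -0.27], [-0.62, -0.23]] + [[-0.02, 0.06], [-0.03, 0.07], [0.06, -0.17]]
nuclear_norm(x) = 1.64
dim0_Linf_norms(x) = [0.97, 0.4]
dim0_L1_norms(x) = [2.28, 0.9]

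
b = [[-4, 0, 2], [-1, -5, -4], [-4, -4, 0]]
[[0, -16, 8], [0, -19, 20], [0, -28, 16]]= b@[[0, 4, -4], [0, 3, 0], [0, 0, -4]]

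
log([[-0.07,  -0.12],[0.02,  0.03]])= [[(-1.31+3.14j), 6.59-0.00j],[-1.10+0.00j, -6.80+3.14j]]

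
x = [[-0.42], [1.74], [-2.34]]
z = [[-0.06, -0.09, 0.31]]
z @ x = [[-0.86]]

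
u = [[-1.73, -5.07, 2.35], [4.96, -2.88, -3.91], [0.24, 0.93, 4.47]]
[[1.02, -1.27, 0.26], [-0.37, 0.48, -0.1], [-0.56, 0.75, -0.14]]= u @ [[-0.23, 0.30, -0.06], [-0.16, 0.20, -0.04], [-0.08, 0.11, -0.02]]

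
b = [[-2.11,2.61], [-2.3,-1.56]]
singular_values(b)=[3.38, 2.75]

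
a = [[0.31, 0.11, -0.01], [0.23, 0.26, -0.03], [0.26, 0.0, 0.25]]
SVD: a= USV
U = [[-0.61,-0.16,-0.78],[-0.58,-0.57,0.57],[-0.54,0.80,0.25]]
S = [0.52, 0.28, 0.09]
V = [[-0.88, -0.42, -0.21], [0.09, -0.6, 0.79], [-0.46, 0.68, 0.57]]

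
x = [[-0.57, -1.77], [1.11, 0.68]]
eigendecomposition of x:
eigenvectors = [[0.78+0.00j,  (0.78-0j)], [-0.28-0.56j,  (-0.28+0.56j)]]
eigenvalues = [(0.06+1.25j), (0.06-1.25j)]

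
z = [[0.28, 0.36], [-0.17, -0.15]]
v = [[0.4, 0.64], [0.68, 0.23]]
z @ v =[[0.36, 0.26], [-0.17, -0.14]]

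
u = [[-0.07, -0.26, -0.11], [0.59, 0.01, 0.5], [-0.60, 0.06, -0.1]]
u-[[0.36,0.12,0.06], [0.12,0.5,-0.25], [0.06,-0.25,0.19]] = [[-0.43, -0.38, -0.17], [0.47, -0.49, 0.75], [-0.66, 0.31, -0.29]]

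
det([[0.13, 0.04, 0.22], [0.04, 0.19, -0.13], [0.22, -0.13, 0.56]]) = -0.001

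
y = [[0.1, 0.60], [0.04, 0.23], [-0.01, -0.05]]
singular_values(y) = [0.65, 0.0]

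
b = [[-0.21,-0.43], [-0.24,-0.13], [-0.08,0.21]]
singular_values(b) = [0.55, 0.23]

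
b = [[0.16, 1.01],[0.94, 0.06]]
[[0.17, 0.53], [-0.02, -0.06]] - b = [[0.01, -0.48], [-0.96, -0.12]]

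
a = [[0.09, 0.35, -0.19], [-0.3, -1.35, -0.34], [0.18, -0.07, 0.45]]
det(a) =-0.081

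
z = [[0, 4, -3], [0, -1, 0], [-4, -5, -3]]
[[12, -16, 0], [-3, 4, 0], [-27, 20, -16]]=z @ [[3, 0, 4], [3, -4, 0], [0, 0, 0]]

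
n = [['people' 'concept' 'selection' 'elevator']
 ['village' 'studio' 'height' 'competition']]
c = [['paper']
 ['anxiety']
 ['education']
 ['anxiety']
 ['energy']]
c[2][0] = 'education'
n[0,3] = 'elevator'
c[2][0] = 'education'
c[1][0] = 'anxiety'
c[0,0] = 'paper'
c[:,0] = ['paper', 'anxiety', 'education', 'anxiety', 'energy']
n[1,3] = 'competition'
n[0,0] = 'people'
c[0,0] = 'paper'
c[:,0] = ['paper', 'anxiety', 'education', 'anxiety', 'energy']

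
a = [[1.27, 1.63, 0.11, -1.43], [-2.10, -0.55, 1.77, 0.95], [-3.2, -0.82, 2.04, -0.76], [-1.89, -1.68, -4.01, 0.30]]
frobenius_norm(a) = 7.30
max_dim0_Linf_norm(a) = 4.01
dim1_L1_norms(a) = [4.44, 5.37, 6.82, 7.88]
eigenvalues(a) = [(-2.24+0j), (2.1+2.35j), (2.1-2.35j), (1.1+0j)]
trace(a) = 3.06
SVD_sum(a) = [[1.48, 0.59, -0.67, -0.17], [-2.34, -0.94, 1.07, 0.27], [-3.16, -1.27, 1.44, 0.37], [-0.56, -0.22, 0.25, 0.07]] + [[0.29, 0.41, 1.04, -0.14], [0.19, 0.26, 0.66, -0.09], [0.21, 0.29, 0.73, -0.10], [-1.17, -1.66, -4.18, 0.57]] + [[-0.39, 0.38, -0.21, -1.23], [0.2, -0.19, 0.10, 0.61], [-0.31, 0.3, -0.16, -0.96], [-0.12, 0.12, -0.06, -0.38]] + [[-0.11,0.24,-0.05,0.12], [-0.14,0.32,-0.07,0.15], [0.06,-0.14,0.03,-0.07], [-0.04,0.09,-0.02,0.04]]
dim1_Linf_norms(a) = [1.63, 2.1, 3.2, 4.01]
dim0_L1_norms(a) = [8.46, 4.68, 7.93, 3.44]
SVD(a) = [[-0.35, 0.24, 0.72, 0.56], [0.55, 0.15, -0.36, 0.74], [0.75, 0.17, 0.56, -0.32], [0.13, -0.95, 0.22, 0.2]] @ diag([4.9844580691480305, 4.9537747965436045, 1.9059399439691667, 0.5230544446013928]) @ [[-0.85,-0.34,0.39,0.1], [0.25,0.35,0.89,-0.12], [-0.29,0.28,-0.15,-0.90], [-0.36,0.82,-0.17,0.40]]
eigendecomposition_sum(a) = [[-0.80+0.00j, (-0.05+0j), -0.50+0.00j, -0.58+0.00j], [(0.56-0j), 0.03-0.00j, (0.35-0j), 0.41-0.00j], [-0.74+0.00j, (-0.05+0j), -0.46+0.00j, -0.54+0.00j], [-1.39+0.00j, -0.09+0.00j, (-0.88+0j), (-1.01+0j)]] + [[1.34+1.32j, (1.17+0.17j), (0.05-1.5j), -0.33+0.11j], [(-1.83+0.24j), (-0.84+0.8j), 1.13+0.94j, (0.12-0.32j)], [-1.06+0.91j, -0.20+0.85j, (1.11+0.13j), (-0.06-0.25j)], [-0.77-2.63j, (-1.37-1.05j), (-1.12+1.88j), 0.49+0.10j]] + [[1.34-1.32j, (1.17-0.17j), 0.05+1.50j, -0.33-0.11j], [(-1.83-0.24j), (-0.84-0.8j), 1.13-0.94j, 0.12+0.32j], [(-1.06-0.91j), -0.20-0.85j, 1.11-0.13j, -0.06+0.25j], [-0.77+2.63j, -1.37+1.05j, -1.12-1.88j, 0.49-0.10j]] + [[-0.61+0.00j,-0.66+0.00j,0.51+0.00j,(-0.19-0j)], [1.00-0.00j,1.09-0.00j,(-0.85-0j),(0.31+0j)], [-0.34+0.00j,(-0.37+0j),(0.29+0j),-0.11-0.00j], [1.05-0.00j,(1.14-0j),(-0.89-0j),0.32+0.00j]]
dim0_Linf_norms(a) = [3.2, 1.68, 4.01, 1.43]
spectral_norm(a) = 4.98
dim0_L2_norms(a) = [4.45, 2.54, 4.84, 1.9]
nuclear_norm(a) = 12.37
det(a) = -24.62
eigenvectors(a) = [[(-0.43+0j), -0.41+0.23j, -0.41-0.23j, (-0.38+0j)], [(0.3+0j), 0.07-0.45j, 0.07+0.45j, (0.62+0j)], [-0.40+0.00j, -0.14-0.31j, -0.14+0.31j, (-0.21+0j)], [-0.75+0.00j, (0.68+0j), 0.68-0.00j, (0.65+0j)]]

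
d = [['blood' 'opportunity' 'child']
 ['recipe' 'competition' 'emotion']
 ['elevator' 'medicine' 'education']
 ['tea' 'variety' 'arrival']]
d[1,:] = ['recipe', 'competition', 'emotion']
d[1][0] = 'recipe'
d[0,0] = 'blood'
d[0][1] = 'opportunity'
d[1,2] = 'emotion'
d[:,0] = ['blood', 'recipe', 'elevator', 'tea']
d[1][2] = 'emotion'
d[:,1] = ['opportunity', 'competition', 'medicine', 'variety']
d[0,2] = 'child'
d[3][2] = 'arrival'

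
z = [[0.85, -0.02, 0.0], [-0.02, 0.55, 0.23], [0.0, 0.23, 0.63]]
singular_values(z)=[0.86, 0.82, 0.36]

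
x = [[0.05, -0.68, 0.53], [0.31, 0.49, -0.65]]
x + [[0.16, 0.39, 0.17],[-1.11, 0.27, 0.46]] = [[0.21, -0.29, 0.7], [-0.8, 0.76, -0.19]]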